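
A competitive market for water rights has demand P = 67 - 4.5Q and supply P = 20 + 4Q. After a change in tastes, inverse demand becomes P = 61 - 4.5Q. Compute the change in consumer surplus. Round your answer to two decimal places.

Initial equilibrium: Q_0 = 5.5294, P_0 = 42.1176; CS_0 = (1/2)(5.5294)(24.8824) = 68.7924, PS_0 = (1/2)(5.5294)(22.1176) = 61.1488.
New equilibrium: 61 - 4.5Q = 20 + 4Q gives Q_1 = 4.8235, P_1 = 39.2941; CS_1 = 52.3495, PS_1 = 46.5329.
Change in consumer surplus = 52.3495 - 68.7924 = -16.4429.

-16.44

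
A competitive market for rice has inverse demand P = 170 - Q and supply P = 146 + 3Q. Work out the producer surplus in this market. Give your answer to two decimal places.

54.00

Set 170 - Q = 146 + 3Q, which gives 24 = 4Q, so Q* = 6 and P* = 170 - (6) = 164.
PS is the area between P* and the supply curve from 0 to Q*: (1/2)(6)(18) = 54.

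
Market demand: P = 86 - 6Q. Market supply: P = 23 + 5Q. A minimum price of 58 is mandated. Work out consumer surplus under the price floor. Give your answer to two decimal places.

65.33

Without the control, 86 - 6Q = 23 + 5Q so Q* = 5.7273 and P* = 51.6364.
At P = 58, buyers demand (86 - 58)/6 = 4.6667 while sellers would supply more, so the quantity traded is 4.6667 at price 58.
CS is the triangle under demand above 58: (1/2)(4.6667)(86 - 58) = 65.3333.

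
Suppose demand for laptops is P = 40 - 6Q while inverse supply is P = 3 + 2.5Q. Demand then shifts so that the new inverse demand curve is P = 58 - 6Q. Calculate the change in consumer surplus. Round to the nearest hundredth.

68.76

Initial equilibrium: Q_0 = 4.3529, P_0 = 13.8824; CS_0 = (1/2)(4.3529)(26.1176) = 56.8443, PS_0 = (1/2)(4.3529)(10.8824) = 23.6851.
New equilibrium: 58 - 6Q = 3 + 2.5Q gives Q_1 = 6.4706, P_1 = 19.1765; CS_1 = 125.6055, PS_1 = 52.3356.
Change in consumer surplus = 125.6055 - 56.8443 = 68.7612.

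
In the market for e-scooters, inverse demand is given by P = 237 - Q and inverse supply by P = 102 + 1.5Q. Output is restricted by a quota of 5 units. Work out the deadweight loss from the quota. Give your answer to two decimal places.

3001.25

Without the quota, 237 - Q = 102 + 1.5Q gives Q* = 54.
At Q = 5 the demand price is 237 - (5) = 232 and the supply price is 102 + 1.5(5) = 109.5.
Deadweight loss is the triangle between the curves from 5 to 54: (1/2)(232 - 109.5)(54 - 5) = 3001.25.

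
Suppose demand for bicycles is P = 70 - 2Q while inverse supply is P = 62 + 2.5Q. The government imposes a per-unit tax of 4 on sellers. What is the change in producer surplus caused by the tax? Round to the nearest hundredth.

-2.96

Pre-tax equilibrium: 70 - 2Q = 62 + 2.5Q gives Q* = 1.7778, P* = 66.4444.
A tax on sellers shifts supply up by 4: 70 - 2Q = 62 + 2.5Q + 4, so Q_t = 0.8889. Buyers pay P_b = 68.2222; sellers receive P_s = P_b - 4 = 64.2222.
PS falls from (1/2)(1.7778)(4.4444) = 3.9506 to (1/2)(0.8889)(2.2222) = 0.9877, a change of -2.963.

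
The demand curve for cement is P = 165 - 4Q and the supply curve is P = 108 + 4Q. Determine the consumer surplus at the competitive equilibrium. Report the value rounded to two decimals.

101.53

Setting demand equal to supply, 57 = 8Q, so Q* = 7.125 and P* = 136.5.
CS is the area between the demand curve and P* from 0 to Q*: (1/2)(7.125)(28.5) = 101.5312.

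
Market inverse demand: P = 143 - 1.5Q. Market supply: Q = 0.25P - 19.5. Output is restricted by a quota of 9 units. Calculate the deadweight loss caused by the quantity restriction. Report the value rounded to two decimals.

21.84

Rewriting supply in inverse form: P = 78 + 4Q.
Unrestricted equilibrium: Q* = (143 - 78)/(1.5 + 4) = 11.8182.
At Q = 9 the demand price is 143 - 1.5(9) = 129.5 and the supply price is 78 + 4(9) = 114.
Deadweight loss is the triangle between the curves from 9 to 11.8182: (1/2)(129.5 - 114)(11.8182 - 9) = 21.8409.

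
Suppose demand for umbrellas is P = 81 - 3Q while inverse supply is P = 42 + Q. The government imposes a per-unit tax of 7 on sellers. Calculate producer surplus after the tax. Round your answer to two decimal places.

Without the tax, 81 - 3Q = 42 + Q so Q* = 9.75 and P* = 51.75.
With the tax, sellers need 7 more per unit: 81 - 3Q = 42 + Q + 7, so Q_t = 8. Buyers pay P_b = 57; sellers receive P_s = P_b - 7 = 50.
Producer surplus is the triangle above supply below P_s: (1/2)(8)(50 - 42) = 32.

32.00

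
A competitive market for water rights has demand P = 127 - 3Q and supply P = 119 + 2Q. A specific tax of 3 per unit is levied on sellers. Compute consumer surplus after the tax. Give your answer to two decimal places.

1.50

Pre-tax equilibrium: 127 - 3Q = 119 + 2Q gives Q* = 1.6, P* = 122.2.
With the tax, sellers need 3 more per unit: 127 - 3Q = 119 + 2Q + 3, so Q_t = 1. Buyers pay P_b = 124; sellers receive P_s = P_b - 3 = 121.
CS = (1/2)(Q_t)(127 - P_b) = (1/2)(1)(3) = 1.5.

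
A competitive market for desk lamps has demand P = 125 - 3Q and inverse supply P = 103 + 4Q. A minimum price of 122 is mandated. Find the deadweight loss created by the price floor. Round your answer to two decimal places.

16.07

Free-market equilibrium: 125 - 3Q = 103 + 4Q gives Q* = 3.1429, P* = 115.5714.
At P = 122, buyers demand (125 - 122)/3 = 1 while sellers would supply more, so the quantity traded is 1 at price 122.
At Q = 1 the demand price is 122 and the supply price is 107. Deadweight loss is the triangle between the curves from 1 to 3.1429: (1/2)(122 - 107)(3.1429 - 1) = 16.0714.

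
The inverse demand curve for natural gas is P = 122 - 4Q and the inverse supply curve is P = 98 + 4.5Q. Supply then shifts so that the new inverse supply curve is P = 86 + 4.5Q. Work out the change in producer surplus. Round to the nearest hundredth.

Initial equilibrium: Q_0 = 2.8235, P_0 = 110.7059; CS_0 = (1/2)(2.8235)(11.2941) = 15.9446, PS_0 = (1/2)(2.8235)(12.7059) = 17.9377.
New equilibrium: 122 - 4Q = 86 + 4.5Q gives Q_1 = 4.2353, P_1 = 105.0588; CS_1 = 35.8754, PS_1 = 40.3599.
Change in producer surplus = 40.3599 - 17.9377 = 22.4221.

22.42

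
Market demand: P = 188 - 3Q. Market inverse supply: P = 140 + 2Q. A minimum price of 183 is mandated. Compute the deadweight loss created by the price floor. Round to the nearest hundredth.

Free-market equilibrium: 188 - 3Q = 140 + 2Q gives Q* = 9.6, P* = 159.2.
At the floor price 183, quantity demanded is (188 - 183)/3 = 1.6667; demand is the short side, so Q = 1.6667 trades at P = 183.
At Q = 1.6667 the demand price is 183 and the supply price is 143.3333. Deadweight loss is the triangle between the curves from 1.6667 to 9.6: (1/2)(183 - 143.3333)(9.6 - 1.6667) = 157.3444.

157.34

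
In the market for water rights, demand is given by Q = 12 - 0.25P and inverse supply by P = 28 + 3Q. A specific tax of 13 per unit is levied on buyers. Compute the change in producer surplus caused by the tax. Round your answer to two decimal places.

-10.74

Rewriting demand in inverse form: P = 48 - 4Q.
Pre-tax equilibrium: 48 - 4Q = 28 + 3Q gives Q* = 2.8571, P* = 36.5714.
With the tax, buyers' net willingness to pay falls by 13: (48 - 13) - 4Q = 28 + 3Q, so Q_t = 1. Buyers pay P_b = 44; sellers receive P_s = P_b - 13 = 31.
PS falls from (1/2)(2.8571)(8.5714) = 12.2449 to (1/2)(1)(3) = 1.5, a change of -10.7449.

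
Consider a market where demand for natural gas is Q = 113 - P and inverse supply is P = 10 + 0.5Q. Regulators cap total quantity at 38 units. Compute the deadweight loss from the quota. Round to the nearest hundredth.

Rewriting demand in inverse form: P = 113 - Q.
Without the quota, 113 - Q = 10 + 0.5Q gives Q* = 68.6667.
At Q = 38 the demand price is 113 - (38) = 75 and the supply price is 10 + 0.5(38) = 29.
DWL = (1/2)(gap between curves at 38) x (Q* - 38) = (1/2)(46)(30.6667) = 705.3333.

705.33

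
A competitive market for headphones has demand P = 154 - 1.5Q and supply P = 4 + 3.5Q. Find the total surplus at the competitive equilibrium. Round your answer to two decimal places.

2250.00

Set 154 - 1.5Q = 4 + 3.5Q, which gives 150 = 5Q, so Q* = 30 and P* = 154 - 1.5(30) = 109.
Total surplus is the full triangle between the curves from 0 to Q*: (1/2)(30)(154 - 4) = 2250.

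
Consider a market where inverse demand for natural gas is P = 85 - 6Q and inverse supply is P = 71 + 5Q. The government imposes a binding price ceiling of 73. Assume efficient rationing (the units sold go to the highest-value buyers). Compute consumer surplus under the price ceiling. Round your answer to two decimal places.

4.32

Free-market equilibrium: 85 - 6Q = 71 + 5Q gives Q* = 1.2727, P* = 77.3636.
At the ceiling price 73, quantity supplied is (73 - 71)/5 = 0.4; supply is the short side, so Q = 0.4 trades at P = 73.
The demand price at Q = 0.4 is 82.6. CS is the trapezoid between demand and 73 over [0, 0.4]: (1/2)[(85 - 73) + (82.6 - 73)](0.4) = 4.32.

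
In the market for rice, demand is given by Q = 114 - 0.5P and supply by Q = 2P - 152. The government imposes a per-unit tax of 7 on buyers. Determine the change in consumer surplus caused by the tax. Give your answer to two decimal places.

Rewriting demand in inverse form: P = 228 - 2Q.
Rewriting supply in inverse form: P = 76 + 0.5Q.
Without the tax, 228 - 2Q = 76 + 0.5Q so Q* = 60.8 and P* = 106.4.
With the tax, buyers' net willingness to pay falls by 7: (228 - 7) - 2Q = 76 + 0.5Q, so Q_t = 58. Buyers pay P_b = 112; sellers receive P_s = P_b - 7 = 105.
CS falls from (1/2)(60.8)(121.6) = 3696.64 to (1/2)(58)(116) = 3364, a change of -332.64.

-332.64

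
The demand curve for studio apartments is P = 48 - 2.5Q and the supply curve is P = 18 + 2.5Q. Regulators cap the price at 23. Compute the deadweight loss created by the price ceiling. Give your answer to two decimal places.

40.00

Free-market equilibrium: 48 - 2.5Q = 18 + 2.5Q gives Q* = 6, P* = 33.
At P = 23, sellers supply (23 - 18)/2.5 = 2 while buyers want more, so the quantity traded is 2 at price 23.
The lost-trades triangle has base Q* - 2 = 4 and height equal to the gap between the curves at Q = 2, which is 43 - 23 = 20. DWL = (1/2)(4)(20) = 40.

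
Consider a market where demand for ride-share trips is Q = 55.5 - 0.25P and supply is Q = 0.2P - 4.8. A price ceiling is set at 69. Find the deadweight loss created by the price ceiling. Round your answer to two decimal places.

760.50

Rewriting demand in inverse form: P = 222 - 4Q.
Rewriting supply in inverse form: P = 24 + 5Q.
Free-market equilibrium: 222 - 4Q = 24 + 5Q gives Q* = 22, P* = 134.
At the ceiling price 69, quantity supplied is (69 - 24)/5 = 9; supply is the short side, so Q = 9 trades at P = 69.
At Q = 9 the demand price is 186 and the supply price is 69. Deadweight loss is the triangle between the curves from 9 to 22: (1/2)(186 - 69)(22 - 9) = 760.5.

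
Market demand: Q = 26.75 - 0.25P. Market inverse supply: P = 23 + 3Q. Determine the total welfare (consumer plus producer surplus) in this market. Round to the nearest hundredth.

Rewriting demand in inverse form: P = 107 - 4Q.
Setting demand equal to supply, 84 = 7Q, so Q* = 12 and P* = 59.
Total surplus is the full triangle between the curves from 0 to Q*: (1/2)(12)(107 - 23) = 504.

504.00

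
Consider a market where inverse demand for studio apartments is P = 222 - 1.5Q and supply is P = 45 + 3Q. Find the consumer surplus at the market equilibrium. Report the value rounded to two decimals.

Equilibrium: 222 - 1.5Q = 45 + 3Q, so Q* = 39.3333 and P* = 163.
Consumer surplus is the triangle under demand above P*: (1/2)(39.3333)(222 - 163) = (1/2)(39.3333)(59) = 1160.3333.

1160.33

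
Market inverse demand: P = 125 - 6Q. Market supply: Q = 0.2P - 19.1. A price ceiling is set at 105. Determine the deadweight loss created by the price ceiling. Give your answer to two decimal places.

Rewriting supply in inverse form: P = 95.5 + 5Q.
Without the control, 125 - 6Q = 95.5 + 5Q so Q* = 2.6818 and P* = 108.9091.
At P = 105, sellers supply (105 - 95.5)/5 = 1.9 while buyers want more, so the quantity traded is 1.9 at price 105.
The lost-trades triangle has base Q* - 1.9 = 0.7818 and height equal to the gap between the curves at Q = 1.9, which is 113.6 - 105 = 8.6. DWL = (1/2)(0.7818)(8.6) = 3.3618.

3.36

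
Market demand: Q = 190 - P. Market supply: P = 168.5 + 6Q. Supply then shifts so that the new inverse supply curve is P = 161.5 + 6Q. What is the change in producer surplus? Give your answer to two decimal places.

21.43

Rewriting demand in inverse form: P = 190 - Q.
Initial equilibrium: Q_0 = 3.0714, P_0 = 186.9286; CS_0 = (1/2)(3.0714)(3.0714) = 4.7168, PS_0 = (1/2)(3.0714)(18.4286) = 28.301.
New equilibrium: 190 - Q = 161.5 + 6Q gives Q_1 = 4.0714, P_1 = 185.9286; CS_1 = 8.2883, PS_1 = 49.7296.
Change in producer surplus = 49.7296 - 28.301 = 21.4286.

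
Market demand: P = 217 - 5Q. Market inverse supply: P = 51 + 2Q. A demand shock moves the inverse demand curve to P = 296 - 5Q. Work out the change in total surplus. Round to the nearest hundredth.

Initial equilibrium: Q_0 = 23.7143, P_0 = 98.4286; CS_0 = (1/2)(23.7143)(118.5714) = 1405.9184, PS_0 = (1/2)(23.7143)(47.4286) = 562.3673.
New equilibrium: 296 - 5Q = 51 + 2Q gives Q_1 = 35, P_1 = 121; CS_1 = 3062.5, PS_1 = 1225.
Change in total surplus = (3062.5 + 1225) - (1405.9184 + 562.3673) = 2319.2143.

2319.21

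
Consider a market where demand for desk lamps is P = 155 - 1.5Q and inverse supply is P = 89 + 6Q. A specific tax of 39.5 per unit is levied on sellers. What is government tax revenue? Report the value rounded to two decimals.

Pre-tax equilibrium: 155 - 1.5Q = 89 + 6Q gives Q* = 8.8, P* = 141.8.
With the tax, sellers need 39.5 more per unit: 155 - 1.5Q = 89 + 6Q + 39.5, so Q_t = 3.5333. Buyers pay P_b = 149.7; sellers receive P_s = P_b - 39.5 = 110.2.
Revenue is the tax times quantity traded: 39.5 x 3.5333 = 139.5667.

139.57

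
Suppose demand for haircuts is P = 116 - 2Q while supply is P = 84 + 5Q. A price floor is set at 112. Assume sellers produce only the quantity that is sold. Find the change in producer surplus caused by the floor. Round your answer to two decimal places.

Free-market equilibrium: 116 - 2Q = 84 + 5Q gives Q* = 4.5714, P* = 106.8571.
At P = 112, buyers demand (116 - 112)/2 = 2 while sellers would supply more, so the quantity traded is 2 at price 112.
PS goes from (1/2)(4.5714)(22.8571) = 52.2449 to 46 (computed as (112 - 84)(2) - (1/2)(5)(2)^2), a change of -6.2449.

-6.24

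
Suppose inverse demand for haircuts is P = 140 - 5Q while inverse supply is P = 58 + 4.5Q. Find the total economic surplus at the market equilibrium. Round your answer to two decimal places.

Equilibrium: 140 - 5Q = 58 + 4.5Q, so Q* = 8.6316 and P* = 96.8421.
Total surplus is the full triangle between the curves from 0 to Q*: (1/2)(8.6316)(140 - 58) = 353.8947.

353.89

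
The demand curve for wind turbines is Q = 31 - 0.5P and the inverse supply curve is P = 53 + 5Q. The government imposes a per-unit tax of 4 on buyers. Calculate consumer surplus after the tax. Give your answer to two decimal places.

0.51

Rewriting demand in inverse form: P = 62 - 2Q.
Pre-tax equilibrium: 62 - 2Q = 53 + 5Q gives Q* = 1.2857, P* = 59.4286.
With the tax, buyers' net willingness to pay falls by 4: (62 - 4) - 2Q = 53 + 5Q, so Q_t = 0.7143. Buyers pay P_b = 60.5714; sellers receive P_s = P_b - 4 = 56.5714.
CS = (1/2)(Q_t)(62 - P_b) = (1/2)(0.7143)(1.4286) = 0.5102.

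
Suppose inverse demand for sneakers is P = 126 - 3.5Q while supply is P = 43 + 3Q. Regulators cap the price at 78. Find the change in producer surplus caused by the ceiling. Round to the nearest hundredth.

Free-market equilibrium: 126 - 3.5Q = 43 + 3Q gives Q* = 12.7692, P* = 81.3077.
At the ceiling price 78, quantity supplied is (78 - 43)/3 = 11.6667; supply is the short side, so Q = 11.6667 trades at P = 78.
PS goes from (1/2)(12.7692)(38.3077) = 244.5799 to 204.1667 (computed as (78 - 43)(11.6667) - (1/2)(3)(11.6667)^2), a change of -40.4132.

-40.41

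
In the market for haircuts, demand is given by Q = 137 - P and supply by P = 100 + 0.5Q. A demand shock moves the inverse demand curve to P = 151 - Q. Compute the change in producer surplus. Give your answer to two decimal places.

Rewriting demand in inverse form: P = 137 - Q.
Initial equilibrium: Q_0 = 24.6667, P_0 = 112.3333; CS_0 = (1/2)(24.6667)(24.6667) = 304.2222, PS_0 = (1/2)(24.6667)(12.3333) = 152.1111.
New equilibrium: 151 - Q = 100 + 0.5Q gives Q_1 = 34, P_1 = 117; CS_1 = 578, PS_1 = 289.
Change in producer surplus = 289 - 152.1111 = 136.8889.

136.89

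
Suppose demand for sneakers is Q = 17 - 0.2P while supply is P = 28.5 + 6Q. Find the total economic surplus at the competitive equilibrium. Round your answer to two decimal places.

145.10

Rewriting demand in inverse form: P = 85 - 5Q.
Equilibrium: 85 - 5Q = 28.5 + 6Q, so Q* = 5.1364 and P* = 59.3182.
Total surplus is the full triangle between the curves from 0 to Q*: (1/2)(5.1364)(85 - 28.5) = 145.1023.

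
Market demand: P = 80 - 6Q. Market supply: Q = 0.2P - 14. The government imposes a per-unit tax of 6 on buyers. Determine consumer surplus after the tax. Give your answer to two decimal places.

0.40

Rewriting supply in inverse form: P = 70 + 5Q.
Without the tax, 80 - 6Q = 70 + 5Q so Q* = 0.9091 and P* = 74.5455.
With the tax, buyers' net willingness to pay falls by 6: (80 - 6) - 6Q = 70 + 5Q, so Q_t = 0.3636. Buyers pay P_b = 77.8182; sellers receive P_s = P_b - 6 = 71.8182.
CS = (1/2)(Q_t)(80 - P_b) = (1/2)(0.3636)(2.1818) = 0.3967.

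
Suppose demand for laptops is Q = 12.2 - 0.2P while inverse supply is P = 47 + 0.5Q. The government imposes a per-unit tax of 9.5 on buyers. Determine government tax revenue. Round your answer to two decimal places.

Rewriting demand in inverse form: P = 61 - 5Q.
Without the tax, 61 - 5Q = 47 + 0.5Q so Q* = 2.5455 and P* = 48.2727.
With the tax, buyers' net willingness to pay falls by 9.5: (61 - 9.5) - 5Q = 47 + 0.5Q, so Q_t = 0.8182. Buyers pay P_b = 56.9091; sellers receive P_s = P_b - 9.5 = 47.4091.
Revenue is the tax times quantity traded: 9.5 x 0.8182 = 7.7727.

7.77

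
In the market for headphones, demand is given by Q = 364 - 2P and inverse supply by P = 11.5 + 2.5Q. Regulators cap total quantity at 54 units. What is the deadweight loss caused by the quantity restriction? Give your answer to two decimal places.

12.04

Rewriting demand in inverse form: P = 182 - 0.5Q.
Unrestricted equilibrium: Q* = (182 - 11.5)/(0.5 + 2.5) = 56.8333.
At Q = 54 the demand price is 182 - 0.5(54) = 155 and the supply price is 11.5 + 2.5(54) = 146.5.
Deadweight loss is the triangle between the curves from 54 to 56.8333: (1/2)(155 - 146.5)(56.8333 - 54) = 12.0417.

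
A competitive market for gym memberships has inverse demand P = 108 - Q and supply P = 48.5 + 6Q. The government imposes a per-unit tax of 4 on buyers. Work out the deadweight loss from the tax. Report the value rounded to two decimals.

Without the tax, 108 - Q = 48.5 + 6Q so Q* = 8.5 and P* = 99.5.
A tax on buyers shifts demand down by 4: (108 - 4) - Q = 48.5 + 6Q, so Q_t = 7.9286. Buyers pay P_b = 100.0714; sellers receive P_s = P_b - 4 = 96.0714.
Deadweight loss is the triangle between the curves from Q_t to Q*: (1/2)(8.5 - 7.9286)(4) = 1.1429.

1.14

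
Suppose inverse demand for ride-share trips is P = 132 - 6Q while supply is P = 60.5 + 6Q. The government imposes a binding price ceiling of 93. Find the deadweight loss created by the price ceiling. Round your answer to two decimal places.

Free-market equilibrium: 132 - 6Q = 60.5 + 6Q gives Q* = 5.9583, P* = 96.25.
At P = 93, sellers supply (93 - 60.5)/6 = 5.4167 while buyers want more, so the quantity traded is 5.4167 at price 93.
The lost-trades triangle has base Q* - 5.4167 = 0.5417 and height equal to the gap between the curves at Q = 5.4167, which is 99.5 - 93 = 6.5. DWL = (1/2)(0.5417)(6.5) = 1.7604.

1.76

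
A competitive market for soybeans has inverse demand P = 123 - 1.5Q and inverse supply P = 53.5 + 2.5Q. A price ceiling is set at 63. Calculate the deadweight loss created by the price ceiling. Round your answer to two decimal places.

Free-market equilibrium: 123 - 1.5Q = 53.5 + 2.5Q gives Q* = 17.375, P* = 96.9375.
At the ceiling price 63, quantity supplied is (63 - 53.5)/2.5 = 3.8; supply is the short side, so Q = 3.8 trades at P = 63.
The lost-trades triangle has base Q* - 3.8 = 13.575 and height equal to the gap between the curves at Q = 3.8, which is 117.3 - 63 = 54.3. DWL = (1/2)(13.575)(54.3) = 368.5612.

368.56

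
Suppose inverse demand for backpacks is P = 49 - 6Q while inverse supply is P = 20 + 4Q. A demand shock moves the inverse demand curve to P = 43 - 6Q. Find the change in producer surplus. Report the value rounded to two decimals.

Initial equilibrium: Q_0 = 2.9, P_0 = 31.6; CS_0 = (1/2)(2.9)(17.4) = 25.23, PS_0 = (1/2)(2.9)(11.6) = 16.82.
New equilibrium: 43 - 6Q = 20 + 4Q gives Q_1 = 2.3, P_1 = 29.2; CS_1 = 15.87, PS_1 = 10.58.
Change in producer surplus = 10.58 - 16.82 = -6.24.

-6.24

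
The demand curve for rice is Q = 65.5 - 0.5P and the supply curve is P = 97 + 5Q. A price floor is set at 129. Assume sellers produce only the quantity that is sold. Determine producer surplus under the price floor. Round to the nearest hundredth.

29.50

Rewriting demand in inverse form: P = 131 - 2Q.
Free-market equilibrium: 131 - 2Q = 97 + 5Q gives Q* = 4.8571, P* = 121.2857.
At the floor price 129, quantity demanded is (131 - 129)/2 = 1; demand is the short side, so Q = 1 trades at P = 129.
The supply price at Q = 1 is 102. PS is the trapezoid between 129 and supply over [0, 1]: (1/2)[(129 - 97) + (129 - 102)](1) = 29.5.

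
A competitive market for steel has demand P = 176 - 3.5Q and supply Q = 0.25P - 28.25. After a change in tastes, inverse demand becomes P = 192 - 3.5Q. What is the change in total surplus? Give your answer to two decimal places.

Rewriting supply in inverse form: P = 113 + 4Q.
Initial equilibrium: Q_0 = 8.4, P_0 = 146.6; CS_0 = (1/2)(8.4)(29.4) = 123.48, PS_0 = (1/2)(8.4)(33.6) = 141.12.
New equilibrium: 192 - 3.5Q = 113 + 4Q gives Q_1 = 10.5333, P_1 = 155.1333; CS_1 = 194.1644, PS_1 = 221.9022.
Change in total surplus = (194.1644 + 221.9022) - (123.48 + 141.12) = 151.4667.

151.47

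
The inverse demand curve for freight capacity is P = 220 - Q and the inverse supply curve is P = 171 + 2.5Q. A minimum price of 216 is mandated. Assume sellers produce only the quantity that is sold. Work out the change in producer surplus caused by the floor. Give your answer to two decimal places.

Without the control, 220 - Q = 171 + 2.5Q so Q* = 14 and P* = 206.
At P = 216, buyers demand (220 - 216)/1 = 4 while sellers would supply more, so the quantity traded is 4 at price 216.
PS goes from (1/2)(14)(35) = 245 to 160 (computed as (216 - 171)(4) - (1/2)(2.5)(4)^2), a change of -85.

-85.00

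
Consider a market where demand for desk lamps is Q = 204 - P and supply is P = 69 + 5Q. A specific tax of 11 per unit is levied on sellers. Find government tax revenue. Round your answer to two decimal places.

Rewriting demand in inverse form: P = 204 - Q.
Without the tax, 204 - Q = 69 + 5Q so Q* = 22.5 and P* = 181.5.
With the tax, sellers need 11 more per unit: 204 - Q = 69 + 5Q + 11, so Q_t = 20.6667. Buyers pay P_b = 183.3333; sellers receive P_s = P_b - 11 = 172.3333.
Revenue is the tax times quantity traded: 11 x 20.6667 = 227.3333.

227.33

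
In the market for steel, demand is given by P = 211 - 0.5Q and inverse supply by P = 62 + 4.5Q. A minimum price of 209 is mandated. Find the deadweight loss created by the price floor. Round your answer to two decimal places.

Without the control, 211 - 0.5Q = 62 + 4.5Q so Q* = 29.8 and P* = 196.1.
At P = 209, buyers demand (211 - 209)/0.5 = 4 while sellers would supply more, so the quantity traded is 4 at price 209.
The lost-trades triangle has base Q* - 4 = 25.8 and height equal to the gap between the curves at Q = 4, which is 209 - 80 = 129. DWL = (1/2)(25.8)(129) = 1664.1.

1664.10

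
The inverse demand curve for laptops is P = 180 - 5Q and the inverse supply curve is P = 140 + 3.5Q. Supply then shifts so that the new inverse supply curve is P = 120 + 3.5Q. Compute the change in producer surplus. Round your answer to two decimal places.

Initial equilibrium: Q_0 = 4.7059, P_0 = 156.4706; CS_0 = (1/2)(4.7059)(23.5294) = 55.3633, PS_0 = (1/2)(4.7059)(16.4706) = 38.7543.
New equilibrium: 180 - 5Q = 120 + 3.5Q gives Q_1 = 7.0588, P_1 = 144.7059; CS_1 = 124.5675, PS_1 = 87.1972.
Change in producer surplus = 87.1972 - 38.7543 = 48.4429.

48.44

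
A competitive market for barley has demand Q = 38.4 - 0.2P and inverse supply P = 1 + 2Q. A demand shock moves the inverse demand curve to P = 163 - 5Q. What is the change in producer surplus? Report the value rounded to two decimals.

Rewriting demand in inverse form: P = 192 - 5Q.
Initial equilibrium: Q_0 = 27.2857, P_0 = 55.5714; CS_0 = (1/2)(27.2857)(136.4286) = 1861.2755, PS_0 = (1/2)(27.2857)(54.5714) = 744.5102.
New equilibrium: 163 - 5Q = 1 + 2Q gives Q_1 = 23.1429, P_1 = 47.2857; CS_1 = 1338.9796, PS_1 = 535.5918.
Change in producer surplus = 535.5918 - 744.5102 = -208.9184.

-208.92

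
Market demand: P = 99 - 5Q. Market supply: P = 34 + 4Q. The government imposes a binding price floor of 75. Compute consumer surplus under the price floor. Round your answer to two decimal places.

Without the control, 99 - 5Q = 34 + 4Q so Q* = 7.2222 and P* = 62.8889.
At the floor price 75, quantity demanded is (99 - 75)/5 = 4.8; demand is the short side, so Q = 4.8 trades at P = 75.
CS is the triangle under demand above 75: (1/2)(4.8)(99 - 75) = 57.6.

57.60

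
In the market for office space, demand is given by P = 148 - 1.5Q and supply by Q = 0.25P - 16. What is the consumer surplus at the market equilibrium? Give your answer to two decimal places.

Rewriting supply in inverse form: P = 64 + 4Q.
Set 148 - 1.5Q = 64 + 4Q, which gives 84 = 5.5Q, so Q* = 15.2727 and P* = 148 - 1.5(15.2727) = 125.0909.
The demand choke price is 148, so CS = (1/2)(Q*)(148 - P*) = (1/2)(15.2727)(22.9091) = 174.9421.

174.94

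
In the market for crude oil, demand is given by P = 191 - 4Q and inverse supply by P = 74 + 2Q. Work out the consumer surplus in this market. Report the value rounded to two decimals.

760.50

Set 191 - 4Q = 74 + 2Q, which gives 117 = 6Q, so Q* = 19.5 and P* = 191 - 4(19.5) = 113.
The demand choke price is 191, so CS = (1/2)(Q*)(191 - P*) = (1/2)(19.5)(78) = 760.5.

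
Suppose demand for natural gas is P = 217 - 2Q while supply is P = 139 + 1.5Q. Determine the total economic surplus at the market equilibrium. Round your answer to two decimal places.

869.14

Set 217 - 2Q = 139 + 1.5Q, which gives 78 = 3.5Q, so Q* = 22.2857 and P* = 217 - 2(22.2857) = 172.4286.
Total surplus is the full triangle between the curves from 0 to Q*: (1/2)(22.2857)(217 - 139) = 869.1429.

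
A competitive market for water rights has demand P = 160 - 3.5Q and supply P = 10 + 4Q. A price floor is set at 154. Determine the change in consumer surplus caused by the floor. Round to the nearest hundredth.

-694.86

Free-market equilibrium: 160 - 3.5Q = 10 + 4Q gives Q* = 20, P* = 90.
At the floor price 154, quantity demanded is (160 - 154)/3.5 = 1.7143; demand is the short side, so Q = 1.7143 trades at P = 154.
CS goes from (1/2)(20)(70) = 700 to 5.1429 (computed as (160 - 154)(1.7143) - (1/2)(3.5)(1.7143)^2), a change of -694.8571.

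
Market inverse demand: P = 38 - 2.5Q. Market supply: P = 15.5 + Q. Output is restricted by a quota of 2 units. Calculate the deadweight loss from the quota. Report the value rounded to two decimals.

34.32

Without the quota, 38 - 2.5Q = 15.5 + Q gives Q* = 6.4286.
At Q = 2 the demand price is 38 - 2.5(2) = 33 and the supply price is 15.5 + (2) = 17.5.
DWL = (1/2)(gap between curves at 2) x (Q* - 2) = (1/2)(15.5)(4.4286) = 34.3214.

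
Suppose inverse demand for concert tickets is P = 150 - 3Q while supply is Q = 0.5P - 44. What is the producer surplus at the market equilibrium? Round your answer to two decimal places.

153.76

Rewriting supply in inverse form: P = 88 + 2Q.
Setting demand equal to supply, 62 = 5Q, so Q* = 12.4 and P* = 112.8.
Producer surplus is the triangle above supply below P*: (1/2)(12.4)(112.8 - 88) = (1/2)(12.4)(24.8) = 153.76.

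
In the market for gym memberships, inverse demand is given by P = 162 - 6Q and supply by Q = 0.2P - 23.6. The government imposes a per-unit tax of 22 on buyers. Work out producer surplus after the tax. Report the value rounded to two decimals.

Rewriting supply in inverse form: P = 118 + 5Q.
Without the tax, 162 - 6Q = 118 + 5Q so Q* = 4 and P* = 138.
A tax on buyers shifts demand down by 22: (162 - 22) - 6Q = 118 + 5Q, so Q_t = 2. Buyers pay P_b = 150; sellers receive P_s = P_b - 22 = 128.
PS = (1/2)(Q_t)(P_s - 118) = (1/2)(2)(10) = 10.

10.00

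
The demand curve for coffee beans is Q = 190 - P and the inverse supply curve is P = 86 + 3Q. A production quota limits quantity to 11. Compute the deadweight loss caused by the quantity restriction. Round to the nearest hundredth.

450.00

Rewriting demand in inverse form: P = 190 - Q.
Without the quota, 190 - Q = 86 + 3Q gives Q* = 26.
At Q = 11 the demand price is 190 - (11) = 179 and the supply price is 86 + 3(11) = 119.
DWL = (1/2)(gap between curves at 11) x (Q* - 11) = (1/2)(60)(15) = 450.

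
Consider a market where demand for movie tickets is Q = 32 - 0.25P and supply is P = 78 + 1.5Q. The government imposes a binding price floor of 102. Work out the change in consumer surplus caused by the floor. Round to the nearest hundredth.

Rewriting demand in inverse form: P = 128 - 4Q.
Without the control, 128 - 4Q = 78 + 1.5Q so Q* = 9.0909 and P* = 91.6364.
At the floor price 102, quantity demanded is (128 - 102)/4 = 6.5; demand is the short side, so Q = 6.5 trades at P = 102.
CS goes from (1/2)(9.0909)(36.3636) = 165.2893 to 84.5 (computed as (128 - 102)(6.5) - (1/2)(4)(6.5)^2), a change of -80.7893.

-80.79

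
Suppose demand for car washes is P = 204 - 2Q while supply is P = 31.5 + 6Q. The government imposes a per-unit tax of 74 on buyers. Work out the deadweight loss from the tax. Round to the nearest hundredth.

342.25

Without the tax, 204 - 2Q = 31.5 + 6Q so Q* = 21.5625 and P* = 160.875.
With the tax, buyers' net willingness to pay falls by 74: (204 - 74) - 2Q = 31.5 + 6Q, so Q_t = 12.3125. Buyers pay P_b = 179.375; sellers receive P_s = P_b - 74 = 105.375.
Deadweight loss is the triangle between the curves from Q_t to Q*: (1/2)(21.5625 - 12.3125)(74) = 342.25.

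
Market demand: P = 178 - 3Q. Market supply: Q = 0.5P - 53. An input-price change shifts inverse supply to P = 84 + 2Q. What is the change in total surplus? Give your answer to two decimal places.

365.20

Rewriting supply in inverse form: P = 106 + 2Q.
Initial equilibrium: Q_0 = 14.4, P_0 = 134.8; CS_0 = (1/2)(14.4)(43.2) = 311.04, PS_0 = (1/2)(14.4)(28.8) = 207.36.
New equilibrium: 178 - 3Q = 84 + 2Q gives Q_1 = 18.8, P_1 = 121.6; CS_1 = 530.16, PS_1 = 353.44.
Change in total surplus = (530.16 + 353.44) - (311.04 + 207.36) = 365.2.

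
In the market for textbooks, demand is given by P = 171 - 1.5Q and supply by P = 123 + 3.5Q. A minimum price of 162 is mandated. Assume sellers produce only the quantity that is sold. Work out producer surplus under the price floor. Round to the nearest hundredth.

Without the control, 171 - 1.5Q = 123 + 3.5Q so Q* = 9.6 and P* = 156.6.
At the floor price 162, quantity demanded is (171 - 162)/1.5 = 6; demand is the short side, so Q = 6 trades at P = 162.
The supply price at Q = 6 is 144. PS is the trapezoid between 162 and supply over [0, 6]: (1/2)[(162 - 123) + (162 - 144)](6) = 171.

171.00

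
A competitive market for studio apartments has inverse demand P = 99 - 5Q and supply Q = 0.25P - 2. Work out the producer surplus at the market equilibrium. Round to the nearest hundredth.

Rewriting supply in inverse form: P = 8 + 4Q.
Set 99 - 5Q = 8 + 4Q, which gives 91 = 9Q, so Q* = 10.1111 and P* = 99 - 5(10.1111) = 48.4444.
PS is the area between P* and the supply curve from 0 to Q*: (1/2)(10.1111)(40.4444) = 204.4691.

204.47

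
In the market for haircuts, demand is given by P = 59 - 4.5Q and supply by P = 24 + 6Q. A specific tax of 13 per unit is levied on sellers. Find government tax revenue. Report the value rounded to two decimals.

27.24

Without the tax, 59 - 4.5Q = 24 + 6Q so Q* = 3.3333 and P* = 44.
A tax on sellers shifts supply up by 13: 59 - 4.5Q = 24 + 6Q + 13, so Q_t = 2.0952. Buyers pay P_b = 49.5714; sellers receive P_s = P_b - 13 = 36.5714.
Revenue is the tax times quantity traded: 13 x 2.0952 = 27.2381.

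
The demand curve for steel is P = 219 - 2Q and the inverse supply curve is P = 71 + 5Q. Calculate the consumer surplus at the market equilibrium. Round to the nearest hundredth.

447.02

Equilibrium: 219 - 2Q = 71 + 5Q, so Q* = 21.1429 and P* = 176.7143.
Consumer surplus is the triangle under demand above P*: (1/2)(21.1429)(219 - 176.7143) = (1/2)(21.1429)(42.2857) = 447.0204.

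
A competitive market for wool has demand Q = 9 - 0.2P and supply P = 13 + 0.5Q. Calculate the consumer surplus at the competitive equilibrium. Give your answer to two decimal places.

Rewriting demand in inverse form: P = 45 - 5Q.
Equilibrium: 45 - 5Q = 13 + 0.5Q, so Q* = 5.8182 and P* = 15.9091.
Consumer surplus is the triangle under demand above P*: (1/2)(5.8182)(45 - 15.9091) = (1/2)(5.8182)(29.0909) = 84.6281.

84.63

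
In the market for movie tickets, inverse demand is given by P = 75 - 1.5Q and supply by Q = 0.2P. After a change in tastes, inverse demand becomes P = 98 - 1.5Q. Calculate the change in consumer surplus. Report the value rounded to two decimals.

70.63

Rewriting supply in inverse form: P = 5Q.
Initial equilibrium: Q_0 = 11.5385, P_0 = 57.6923; CS_0 = (1/2)(11.5385)(17.3077) = 99.8521, PS_0 = (1/2)(11.5385)(57.6923) = 332.8402.
New equilibrium: 98 - 1.5Q = 5Q gives Q_1 = 15.0769, P_1 = 75.3846; CS_1 = 170.4852, PS_1 = 568.284.
Change in consumer surplus = 170.4852 - 99.8521 = 70.6331.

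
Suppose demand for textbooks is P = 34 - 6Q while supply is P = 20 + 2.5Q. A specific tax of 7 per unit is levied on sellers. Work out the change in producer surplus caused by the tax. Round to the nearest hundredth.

-2.54

Without the tax, 34 - 6Q = 20 + 2.5Q so Q* = 1.6471 and P* = 24.1176.
A tax on sellers shifts supply up by 7: 34 - 6Q = 20 + 2.5Q + 7, so Q_t = 0.8235. Buyers pay P_b = 29.0588; sellers receive P_s = P_b - 7 = 22.0588.
PS falls from (1/2)(1.6471)(4.1176) = 3.391 to (1/2)(0.8235)(2.0588) = 0.8478, a change of -2.5433.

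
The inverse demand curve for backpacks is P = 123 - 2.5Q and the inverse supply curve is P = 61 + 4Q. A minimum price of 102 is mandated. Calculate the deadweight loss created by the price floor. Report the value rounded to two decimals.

Without the control, 123 - 2.5Q = 61 + 4Q so Q* = 9.5385 and P* = 99.1538.
At the floor price 102, quantity demanded is (123 - 102)/2.5 = 8.4; demand is the short side, so Q = 8.4 trades at P = 102.
The lost-trades triangle has base Q* - 8.4 = 1.1385 and height equal to the gap between the curves at Q = 8.4, which is 102 - 94.6 = 7.4. DWL = (1/2)(1.1385)(7.4) = 4.2123.

4.21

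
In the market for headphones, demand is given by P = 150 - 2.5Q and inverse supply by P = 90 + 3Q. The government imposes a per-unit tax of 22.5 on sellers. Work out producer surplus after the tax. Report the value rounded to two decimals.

69.73

Pre-tax equilibrium: 150 - 2.5Q = 90 + 3Q gives Q* = 10.9091, P* = 122.7273.
With the tax, sellers need 22.5 more per unit: 150 - 2.5Q = 90 + 3Q + 22.5, so Q_t = 6.8182. Buyers pay P_b = 132.9545; sellers receive P_s = P_b - 22.5 = 110.4545.
PS = (1/2)(Q_t)(P_s - 90) = (1/2)(6.8182)(20.4545) = 69.7314.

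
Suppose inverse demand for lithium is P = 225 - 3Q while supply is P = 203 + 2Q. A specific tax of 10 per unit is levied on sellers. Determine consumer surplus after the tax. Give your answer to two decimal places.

Without the tax, 225 - 3Q = 203 + 2Q so Q* = 4.4 and P* = 211.8.
With the tax, sellers need 10 more per unit: 225 - 3Q = 203 + 2Q + 10, so Q_t = 2.4. Buyers pay P_b = 217.8; sellers receive P_s = P_b - 10 = 207.8.
CS = (1/2)(Q_t)(225 - P_b) = (1/2)(2.4)(7.2) = 8.64.

8.64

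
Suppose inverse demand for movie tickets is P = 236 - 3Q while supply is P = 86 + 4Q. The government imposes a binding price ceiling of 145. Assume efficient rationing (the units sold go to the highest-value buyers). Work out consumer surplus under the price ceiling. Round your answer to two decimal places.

Without the control, 236 - 3Q = 86 + 4Q so Q* = 21.4286 and P* = 171.7143.
At P = 145, sellers supply (145 - 86)/4 = 14.75 while buyers want more, so the quantity traded is 14.75 at price 145.
The demand price at Q = 14.75 is 191.75. CS is the trapezoid between demand and 145 over [0, 14.75]: (1/2)[(236 - 145) + (191.75 - 145)](14.75) = 1015.9062.

1015.91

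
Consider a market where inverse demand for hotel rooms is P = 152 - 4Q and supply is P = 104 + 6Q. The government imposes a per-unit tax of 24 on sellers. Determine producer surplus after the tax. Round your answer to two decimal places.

Without the tax, 152 - 4Q = 104 + 6Q so Q* = 4.8 and P* = 132.8.
With the tax, sellers need 24 more per unit: 152 - 4Q = 104 + 6Q + 24, so Q_t = 2.4. Buyers pay P_b = 142.4; sellers receive P_s = P_b - 24 = 118.4.
Producer surplus is the triangle above supply below P_s: (1/2)(2.4)(118.4 - 104) = 17.28.

17.28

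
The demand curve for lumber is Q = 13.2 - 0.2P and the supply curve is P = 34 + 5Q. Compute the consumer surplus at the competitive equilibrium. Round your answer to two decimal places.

Rewriting demand in inverse form: P = 66 - 5Q.
Equilibrium: 66 - 5Q = 34 + 5Q, so Q* = 3.2 and P* = 50.
The demand choke price is 66, so CS = (1/2)(Q*)(66 - P*) = (1/2)(3.2)(16) = 25.6.

25.60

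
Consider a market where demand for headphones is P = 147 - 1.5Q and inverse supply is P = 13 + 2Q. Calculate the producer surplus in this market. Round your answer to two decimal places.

1465.80

Equilibrium: 147 - 1.5Q = 13 + 2Q, so Q* = 38.2857 and P* = 89.5714.
The supply curve's price intercept is 13, so PS = (1/2)(Q*)(P* - 13) = (1/2)(38.2857)(76.5714) = 1465.7959.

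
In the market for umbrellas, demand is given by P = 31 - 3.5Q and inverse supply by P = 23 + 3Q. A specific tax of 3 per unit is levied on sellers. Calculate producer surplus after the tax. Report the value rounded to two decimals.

0.89

Pre-tax equilibrium: 31 - 3.5Q = 23 + 3Q gives Q* = 1.2308, P* = 26.6923.
With the tax, sellers need 3 more per unit: 31 - 3.5Q = 23 + 3Q + 3, so Q_t = 0.7692. Buyers pay P_b = 28.3077; sellers receive P_s = P_b - 3 = 25.3077.
Producer surplus is the triangle above supply below P_s: (1/2)(0.7692)(25.3077 - 23) = 0.8876.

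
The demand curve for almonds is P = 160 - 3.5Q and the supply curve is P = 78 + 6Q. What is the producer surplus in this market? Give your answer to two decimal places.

Set 160 - 3.5Q = 78 + 6Q, which gives 82 = 9.5Q, so Q* = 8.6316 and P* = 160 - 3.5(8.6316) = 129.7895.
PS is the area between P* and the supply curve from 0 to Q*: (1/2)(8.6316)(51.7895) = 223.5125.

223.51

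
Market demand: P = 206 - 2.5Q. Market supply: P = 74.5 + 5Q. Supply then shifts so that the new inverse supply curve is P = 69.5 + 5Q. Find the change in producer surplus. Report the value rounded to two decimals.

59.56

Initial equilibrium: Q_0 = 17.5333, P_0 = 162.1667; CS_0 = (1/2)(17.5333)(43.8333) = 384.2722, PS_0 = (1/2)(17.5333)(87.6667) = 768.5444.
New equilibrium: 206 - 2.5Q = 69.5 + 5Q gives Q_1 = 18.2, P_1 = 160.5; CS_1 = 414.05, PS_1 = 828.1.
Change in producer surplus = 828.1 - 768.5444 = 59.5556.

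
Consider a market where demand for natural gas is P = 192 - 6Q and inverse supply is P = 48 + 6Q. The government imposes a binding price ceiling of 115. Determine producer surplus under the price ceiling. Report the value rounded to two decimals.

Without the control, 192 - 6Q = 48 + 6Q so Q* = 12 and P* = 120.
At P = 115, sellers supply (115 - 48)/6 = 11.1667 while buyers want more, so the quantity traded is 11.1667 at price 115.
PS is the triangle above supply below 115: (1/2)(11.1667)(115 - 48) = 374.0833.

374.08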